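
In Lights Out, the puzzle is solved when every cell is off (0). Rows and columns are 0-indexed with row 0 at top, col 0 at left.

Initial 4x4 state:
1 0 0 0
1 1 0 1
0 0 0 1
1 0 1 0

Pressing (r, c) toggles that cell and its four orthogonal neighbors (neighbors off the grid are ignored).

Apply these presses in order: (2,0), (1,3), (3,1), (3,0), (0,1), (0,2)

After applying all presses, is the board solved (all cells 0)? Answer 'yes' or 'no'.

After press 1 at (2,0):
1 0 0 0
0 1 0 1
1 1 0 1
0 0 1 0

After press 2 at (1,3):
1 0 0 1
0 1 1 0
1 1 0 0
0 0 1 0

After press 3 at (3,1):
1 0 0 1
0 1 1 0
1 0 0 0
1 1 0 0

After press 4 at (3,0):
1 0 0 1
0 1 1 0
0 0 0 0
0 0 0 0

After press 5 at (0,1):
0 1 1 1
0 0 1 0
0 0 0 0
0 0 0 0

After press 6 at (0,2):
0 0 0 0
0 0 0 0
0 0 0 0
0 0 0 0

Lights still on: 0

Answer: yes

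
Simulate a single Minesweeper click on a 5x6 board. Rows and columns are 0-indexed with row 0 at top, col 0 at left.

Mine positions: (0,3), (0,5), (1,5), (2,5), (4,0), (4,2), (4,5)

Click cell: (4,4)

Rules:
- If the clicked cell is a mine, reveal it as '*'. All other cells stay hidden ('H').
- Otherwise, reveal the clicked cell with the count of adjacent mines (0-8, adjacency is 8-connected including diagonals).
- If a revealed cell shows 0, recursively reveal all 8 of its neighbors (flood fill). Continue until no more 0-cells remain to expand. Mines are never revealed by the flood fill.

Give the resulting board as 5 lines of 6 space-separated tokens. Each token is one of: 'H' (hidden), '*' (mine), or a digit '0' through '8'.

H H H H H H
H H H H H H
H H H H H H
H H H H H H
H H H H 1 H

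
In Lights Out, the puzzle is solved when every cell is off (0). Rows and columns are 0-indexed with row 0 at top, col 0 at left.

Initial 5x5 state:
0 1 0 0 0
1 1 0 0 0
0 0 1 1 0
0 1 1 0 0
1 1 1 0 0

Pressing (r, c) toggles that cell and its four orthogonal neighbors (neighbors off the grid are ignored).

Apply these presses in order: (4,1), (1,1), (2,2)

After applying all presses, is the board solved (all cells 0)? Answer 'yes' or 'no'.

Answer: yes

Derivation:
After press 1 at (4,1):
0 1 0 0 0
1 1 0 0 0
0 0 1 1 0
0 0 1 0 0
0 0 0 0 0

After press 2 at (1,1):
0 0 0 0 0
0 0 1 0 0
0 1 1 1 0
0 0 1 0 0
0 0 0 0 0

After press 3 at (2,2):
0 0 0 0 0
0 0 0 0 0
0 0 0 0 0
0 0 0 0 0
0 0 0 0 0

Lights still on: 0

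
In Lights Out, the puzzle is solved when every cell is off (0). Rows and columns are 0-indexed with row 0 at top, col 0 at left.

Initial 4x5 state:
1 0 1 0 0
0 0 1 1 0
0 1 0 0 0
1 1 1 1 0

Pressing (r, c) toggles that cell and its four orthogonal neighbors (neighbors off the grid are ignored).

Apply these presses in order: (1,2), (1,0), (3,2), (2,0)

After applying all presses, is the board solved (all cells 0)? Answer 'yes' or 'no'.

After press 1 at (1,2):
1 0 0 0 0
0 1 0 0 0
0 1 1 0 0
1 1 1 1 0

After press 2 at (1,0):
0 0 0 0 0
1 0 0 0 0
1 1 1 0 0
1 1 1 1 0

After press 3 at (3,2):
0 0 0 0 0
1 0 0 0 0
1 1 0 0 0
1 0 0 0 0

After press 4 at (2,0):
0 0 0 0 0
0 0 0 0 0
0 0 0 0 0
0 0 0 0 0

Lights still on: 0

Answer: yes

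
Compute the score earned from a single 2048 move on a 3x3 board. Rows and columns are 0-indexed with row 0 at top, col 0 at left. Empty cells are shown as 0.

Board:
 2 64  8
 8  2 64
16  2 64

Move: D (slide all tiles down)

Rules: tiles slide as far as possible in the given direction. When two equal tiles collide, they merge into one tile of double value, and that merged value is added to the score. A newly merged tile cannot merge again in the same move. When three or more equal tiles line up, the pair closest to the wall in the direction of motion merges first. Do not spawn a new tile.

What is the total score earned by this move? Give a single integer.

Slide down:
col 0: [2, 8, 16] -> [2, 8, 16]  score +0 (running 0)
col 1: [64, 2, 2] -> [0, 64, 4]  score +4 (running 4)
col 2: [8, 64, 64] -> [0, 8, 128]  score +128 (running 132)
Board after move:
  2   0   0
  8  64   8
 16   4 128

Answer: 132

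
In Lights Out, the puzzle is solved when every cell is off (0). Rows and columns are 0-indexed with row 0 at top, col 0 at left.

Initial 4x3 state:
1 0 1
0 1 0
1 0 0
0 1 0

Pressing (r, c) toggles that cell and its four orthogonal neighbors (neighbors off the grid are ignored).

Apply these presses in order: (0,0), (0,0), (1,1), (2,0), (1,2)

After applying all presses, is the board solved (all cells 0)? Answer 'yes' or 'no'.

Answer: no

Derivation:
After press 1 at (0,0):
0 1 1
1 1 0
1 0 0
0 1 0

After press 2 at (0,0):
1 0 1
0 1 0
1 0 0
0 1 0

After press 3 at (1,1):
1 1 1
1 0 1
1 1 0
0 1 0

After press 4 at (2,0):
1 1 1
0 0 1
0 0 0
1 1 0

After press 5 at (1,2):
1 1 0
0 1 0
0 0 1
1 1 0

Lights still on: 6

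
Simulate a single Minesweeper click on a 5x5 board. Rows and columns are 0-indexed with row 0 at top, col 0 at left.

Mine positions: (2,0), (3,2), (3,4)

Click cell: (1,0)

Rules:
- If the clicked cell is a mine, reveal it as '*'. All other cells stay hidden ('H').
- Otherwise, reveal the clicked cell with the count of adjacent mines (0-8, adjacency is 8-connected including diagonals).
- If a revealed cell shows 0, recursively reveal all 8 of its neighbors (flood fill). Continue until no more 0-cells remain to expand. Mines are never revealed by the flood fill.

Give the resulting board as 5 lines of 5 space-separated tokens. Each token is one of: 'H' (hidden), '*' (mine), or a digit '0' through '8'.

H H H H H
1 H H H H
H H H H H
H H H H H
H H H H H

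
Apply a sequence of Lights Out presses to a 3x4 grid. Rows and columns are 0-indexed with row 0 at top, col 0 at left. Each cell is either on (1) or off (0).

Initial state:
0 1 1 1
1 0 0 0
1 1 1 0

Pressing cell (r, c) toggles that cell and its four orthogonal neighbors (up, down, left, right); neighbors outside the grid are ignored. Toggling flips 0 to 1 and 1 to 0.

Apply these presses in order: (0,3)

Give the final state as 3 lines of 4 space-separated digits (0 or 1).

Answer: 0 1 0 0
1 0 0 1
1 1 1 0

Derivation:
After press 1 at (0,3):
0 1 0 0
1 0 0 1
1 1 1 0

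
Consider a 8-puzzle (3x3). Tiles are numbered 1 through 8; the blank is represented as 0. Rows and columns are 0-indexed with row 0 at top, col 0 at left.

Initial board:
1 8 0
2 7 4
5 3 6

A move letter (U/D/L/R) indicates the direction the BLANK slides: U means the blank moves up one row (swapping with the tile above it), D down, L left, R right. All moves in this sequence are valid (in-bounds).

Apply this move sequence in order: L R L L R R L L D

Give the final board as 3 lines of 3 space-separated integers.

Answer: 2 1 8
0 7 4
5 3 6

Derivation:
After move 1 (L):
1 0 8
2 7 4
5 3 6

After move 2 (R):
1 8 0
2 7 4
5 3 6

After move 3 (L):
1 0 8
2 7 4
5 3 6

After move 4 (L):
0 1 8
2 7 4
5 3 6

After move 5 (R):
1 0 8
2 7 4
5 3 6

After move 6 (R):
1 8 0
2 7 4
5 3 6

After move 7 (L):
1 0 8
2 7 4
5 3 6

After move 8 (L):
0 1 8
2 7 4
5 3 6

After move 9 (D):
2 1 8
0 7 4
5 3 6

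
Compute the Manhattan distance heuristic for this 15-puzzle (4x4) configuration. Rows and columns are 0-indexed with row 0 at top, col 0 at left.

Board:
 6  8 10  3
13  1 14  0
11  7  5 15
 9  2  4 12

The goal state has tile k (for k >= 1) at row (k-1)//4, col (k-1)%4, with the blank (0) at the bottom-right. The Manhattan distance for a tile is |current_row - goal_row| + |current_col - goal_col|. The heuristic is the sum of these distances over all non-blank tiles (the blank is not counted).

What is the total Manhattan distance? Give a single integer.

Tile 6: at (0,0), goal (1,1), distance |0-1|+|0-1| = 2
Tile 8: at (0,1), goal (1,3), distance |0-1|+|1-3| = 3
Tile 10: at (0,2), goal (2,1), distance |0-2|+|2-1| = 3
Tile 3: at (0,3), goal (0,2), distance |0-0|+|3-2| = 1
Tile 13: at (1,0), goal (3,0), distance |1-3|+|0-0| = 2
Tile 1: at (1,1), goal (0,0), distance |1-0|+|1-0| = 2
Tile 14: at (1,2), goal (3,1), distance |1-3|+|2-1| = 3
Tile 11: at (2,0), goal (2,2), distance |2-2|+|0-2| = 2
Tile 7: at (2,1), goal (1,2), distance |2-1|+|1-2| = 2
Tile 5: at (2,2), goal (1,0), distance |2-1|+|2-0| = 3
Tile 15: at (2,3), goal (3,2), distance |2-3|+|3-2| = 2
Tile 9: at (3,0), goal (2,0), distance |3-2|+|0-0| = 1
Tile 2: at (3,1), goal (0,1), distance |3-0|+|1-1| = 3
Tile 4: at (3,2), goal (0,3), distance |3-0|+|2-3| = 4
Tile 12: at (3,3), goal (2,3), distance |3-2|+|3-3| = 1
Sum: 2 + 3 + 3 + 1 + 2 + 2 + 3 + 2 + 2 + 3 + 2 + 1 + 3 + 4 + 1 = 34

Answer: 34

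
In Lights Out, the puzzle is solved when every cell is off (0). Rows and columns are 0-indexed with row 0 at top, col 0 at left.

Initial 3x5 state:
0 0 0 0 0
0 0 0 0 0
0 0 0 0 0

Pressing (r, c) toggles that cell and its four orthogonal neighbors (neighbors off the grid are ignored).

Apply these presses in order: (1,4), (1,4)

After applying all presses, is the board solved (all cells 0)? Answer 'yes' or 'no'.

After press 1 at (1,4):
0 0 0 0 1
0 0 0 1 1
0 0 0 0 1

After press 2 at (1,4):
0 0 0 0 0
0 0 0 0 0
0 0 0 0 0

Lights still on: 0

Answer: yes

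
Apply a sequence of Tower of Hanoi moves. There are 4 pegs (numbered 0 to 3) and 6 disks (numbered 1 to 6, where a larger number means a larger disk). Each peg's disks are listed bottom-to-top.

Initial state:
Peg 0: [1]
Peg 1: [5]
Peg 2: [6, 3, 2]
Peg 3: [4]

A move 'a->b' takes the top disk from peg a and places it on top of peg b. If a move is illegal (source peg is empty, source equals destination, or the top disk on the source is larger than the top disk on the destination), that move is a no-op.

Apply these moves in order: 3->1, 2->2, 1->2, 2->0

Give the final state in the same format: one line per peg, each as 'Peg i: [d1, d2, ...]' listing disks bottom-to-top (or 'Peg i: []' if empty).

Answer: Peg 0: [1]
Peg 1: [5, 4]
Peg 2: [6, 3, 2]
Peg 3: []

Derivation:
After move 1 (3->1):
Peg 0: [1]
Peg 1: [5, 4]
Peg 2: [6, 3, 2]
Peg 3: []

After move 2 (2->2):
Peg 0: [1]
Peg 1: [5, 4]
Peg 2: [6, 3, 2]
Peg 3: []

After move 3 (1->2):
Peg 0: [1]
Peg 1: [5, 4]
Peg 2: [6, 3, 2]
Peg 3: []

After move 4 (2->0):
Peg 0: [1]
Peg 1: [5, 4]
Peg 2: [6, 3, 2]
Peg 3: []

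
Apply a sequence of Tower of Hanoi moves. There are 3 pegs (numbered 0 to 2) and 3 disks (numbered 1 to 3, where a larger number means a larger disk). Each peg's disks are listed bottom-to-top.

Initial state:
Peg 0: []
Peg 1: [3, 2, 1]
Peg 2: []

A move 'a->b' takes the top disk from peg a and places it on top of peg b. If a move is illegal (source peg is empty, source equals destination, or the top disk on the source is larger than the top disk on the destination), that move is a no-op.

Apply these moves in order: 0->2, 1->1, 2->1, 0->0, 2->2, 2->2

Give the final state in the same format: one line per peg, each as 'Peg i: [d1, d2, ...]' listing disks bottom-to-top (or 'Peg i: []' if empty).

After move 1 (0->2):
Peg 0: []
Peg 1: [3, 2, 1]
Peg 2: []

After move 2 (1->1):
Peg 0: []
Peg 1: [3, 2, 1]
Peg 2: []

After move 3 (2->1):
Peg 0: []
Peg 1: [3, 2, 1]
Peg 2: []

After move 4 (0->0):
Peg 0: []
Peg 1: [3, 2, 1]
Peg 2: []

After move 5 (2->2):
Peg 0: []
Peg 1: [3, 2, 1]
Peg 2: []

After move 6 (2->2):
Peg 0: []
Peg 1: [3, 2, 1]
Peg 2: []

Answer: Peg 0: []
Peg 1: [3, 2, 1]
Peg 2: []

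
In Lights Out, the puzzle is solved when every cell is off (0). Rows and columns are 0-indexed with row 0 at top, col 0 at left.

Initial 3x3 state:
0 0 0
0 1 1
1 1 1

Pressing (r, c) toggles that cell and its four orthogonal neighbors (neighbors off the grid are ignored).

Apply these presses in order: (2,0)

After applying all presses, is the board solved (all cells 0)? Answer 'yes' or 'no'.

After press 1 at (2,0):
0 0 0
1 1 1
0 0 1

Lights still on: 4

Answer: no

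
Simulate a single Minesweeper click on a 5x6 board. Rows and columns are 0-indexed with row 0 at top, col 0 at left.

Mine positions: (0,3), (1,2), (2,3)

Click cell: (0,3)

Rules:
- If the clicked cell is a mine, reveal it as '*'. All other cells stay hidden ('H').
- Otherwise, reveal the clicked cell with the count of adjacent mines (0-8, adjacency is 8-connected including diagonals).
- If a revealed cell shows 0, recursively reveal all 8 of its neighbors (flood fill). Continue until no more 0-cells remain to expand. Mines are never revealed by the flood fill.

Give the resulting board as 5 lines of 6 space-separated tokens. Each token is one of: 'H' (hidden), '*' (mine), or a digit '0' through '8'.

H H H * H H
H H H H H H
H H H H H H
H H H H H H
H H H H H H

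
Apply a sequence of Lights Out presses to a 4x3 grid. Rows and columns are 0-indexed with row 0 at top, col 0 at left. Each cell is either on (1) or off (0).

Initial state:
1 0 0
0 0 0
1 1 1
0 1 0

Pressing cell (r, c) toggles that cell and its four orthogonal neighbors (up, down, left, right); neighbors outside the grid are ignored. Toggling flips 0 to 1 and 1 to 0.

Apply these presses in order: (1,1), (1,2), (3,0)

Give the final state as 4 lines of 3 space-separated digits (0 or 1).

After press 1 at (1,1):
1 1 0
1 1 1
1 0 1
0 1 0

After press 2 at (1,2):
1 1 1
1 0 0
1 0 0
0 1 0

After press 3 at (3,0):
1 1 1
1 0 0
0 0 0
1 0 0

Answer: 1 1 1
1 0 0
0 0 0
1 0 0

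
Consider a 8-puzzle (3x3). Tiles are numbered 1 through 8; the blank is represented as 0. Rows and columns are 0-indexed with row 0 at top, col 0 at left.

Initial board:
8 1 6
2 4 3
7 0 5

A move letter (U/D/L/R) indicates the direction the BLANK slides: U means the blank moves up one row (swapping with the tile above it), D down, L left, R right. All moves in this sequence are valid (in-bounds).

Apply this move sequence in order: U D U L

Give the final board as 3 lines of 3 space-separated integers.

After move 1 (U):
8 1 6
2 0 3
7 4 5

After move 2 (D):
8 1 6
2 4 3
7 0 5

After move 3 (U):
8 1 6
2 0 3
7 4 5

After move 4 (L):
8 1 6
0 2 3
7 4 5

Answer: 8 1 6
0 2 3
7 4 5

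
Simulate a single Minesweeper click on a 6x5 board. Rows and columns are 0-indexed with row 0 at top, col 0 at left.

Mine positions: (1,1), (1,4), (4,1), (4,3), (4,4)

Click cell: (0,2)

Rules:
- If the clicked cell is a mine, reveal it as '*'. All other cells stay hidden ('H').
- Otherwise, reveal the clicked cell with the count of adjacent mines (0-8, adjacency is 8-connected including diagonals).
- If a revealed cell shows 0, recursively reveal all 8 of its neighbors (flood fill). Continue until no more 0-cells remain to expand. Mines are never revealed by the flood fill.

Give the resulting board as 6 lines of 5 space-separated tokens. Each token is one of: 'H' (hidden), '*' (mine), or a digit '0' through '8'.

H H 1 H H
H H H H H
H H H H H
H H H H H
H H H H H
H H H H H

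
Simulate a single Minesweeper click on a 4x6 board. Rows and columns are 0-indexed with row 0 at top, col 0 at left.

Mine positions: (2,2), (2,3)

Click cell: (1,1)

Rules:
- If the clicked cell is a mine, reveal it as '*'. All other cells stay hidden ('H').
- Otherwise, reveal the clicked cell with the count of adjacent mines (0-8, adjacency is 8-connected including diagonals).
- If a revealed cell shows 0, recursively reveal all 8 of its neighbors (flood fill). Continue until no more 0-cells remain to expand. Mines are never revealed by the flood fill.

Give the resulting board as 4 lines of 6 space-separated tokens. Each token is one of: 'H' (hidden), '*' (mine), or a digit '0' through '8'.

H H H H H H
H 1 H H H H
H H H H H H
H H H H H H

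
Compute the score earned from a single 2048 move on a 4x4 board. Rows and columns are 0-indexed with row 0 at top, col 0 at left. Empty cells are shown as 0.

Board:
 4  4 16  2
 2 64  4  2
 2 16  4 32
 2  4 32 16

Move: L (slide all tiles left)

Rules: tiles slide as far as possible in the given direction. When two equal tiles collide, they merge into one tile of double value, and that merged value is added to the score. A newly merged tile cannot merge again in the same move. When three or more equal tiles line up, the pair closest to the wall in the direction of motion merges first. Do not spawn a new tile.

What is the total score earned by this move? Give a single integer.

Answer: 8

Derivation:
Slide left:
row 0: [4, 4, 16, 2] -> [8, 16, 2, 0]  score +8 (running 8)
row 1: [2, 64, 4, 2] -> [2, 64, 4, 2]  score +0 (running 8)
row 2: [2, 16, 4, 32] -> [2, 16, 4, 32]  score +0 (running 8)
row 3: [2, 4, 32, 16] -> [2, 4, 32, 16]  score +0 (running 8)
Board after move:
 8 16  2  0
 2 64  4  2
 2 16  4 32
 2  4 32 16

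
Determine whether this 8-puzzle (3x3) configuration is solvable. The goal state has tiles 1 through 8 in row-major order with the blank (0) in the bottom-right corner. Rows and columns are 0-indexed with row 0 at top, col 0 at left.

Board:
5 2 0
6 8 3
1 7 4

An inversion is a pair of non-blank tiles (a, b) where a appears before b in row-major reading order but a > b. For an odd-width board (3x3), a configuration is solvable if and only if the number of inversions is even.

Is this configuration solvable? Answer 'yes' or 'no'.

Inversions (pairs i<j in row-major order where tile[i] > tile[j] > 0): 14
14 is even, so the puzzle is solvable.

Answer: yes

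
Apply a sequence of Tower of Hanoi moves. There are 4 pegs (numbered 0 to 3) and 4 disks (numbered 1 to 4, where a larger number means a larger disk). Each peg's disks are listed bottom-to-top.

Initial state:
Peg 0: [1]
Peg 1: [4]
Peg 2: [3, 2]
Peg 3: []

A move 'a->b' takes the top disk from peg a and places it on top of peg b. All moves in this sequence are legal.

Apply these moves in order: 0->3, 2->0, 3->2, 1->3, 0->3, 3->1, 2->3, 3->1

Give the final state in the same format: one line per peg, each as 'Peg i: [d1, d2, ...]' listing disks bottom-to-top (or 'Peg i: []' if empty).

After move 1 (0->3):
Peg 0: []
Peg 1: [4]
Peg 2: [3, 2]
Peg 3: [1]

After move 2 (2->0):
Peg 0: [2]
Peg 1: [4]
Peg 2: [3]
Peg 3: [1]

After move 3 (3->2):
Peg 0: [2]
Peg 1: [4]
Peg 2: [3, 1]
Peg 3: []

After move 4 (1->3):
Peg 0: [2]
Peg 1: []
Peg 2: [3, 1]
Peg 3: [4]

After move 5 (0->3):
Peg 0: []
Peg 1: []
Peg 2: [3, 1]
Peg 3: [4, 2]

After move 6 (3->1):
Peg 0: []
Peg 1: [2]
Peg 2: [3, 1]
Peg 3: [4]

After move 7 (2->3):
Peg 0: []
Peg 1: [2]
Peg 2: [3]
Peg 3: [4, 1]

After move 8 (3->1):
Peg 0: []
Peg 1: [2, 1]
Peg 2: [3]
Peg 3: [4]

Answer: Peg 0: []
Peg 1: [2, 1]
Peg 2: [3]
Peg 3: [4]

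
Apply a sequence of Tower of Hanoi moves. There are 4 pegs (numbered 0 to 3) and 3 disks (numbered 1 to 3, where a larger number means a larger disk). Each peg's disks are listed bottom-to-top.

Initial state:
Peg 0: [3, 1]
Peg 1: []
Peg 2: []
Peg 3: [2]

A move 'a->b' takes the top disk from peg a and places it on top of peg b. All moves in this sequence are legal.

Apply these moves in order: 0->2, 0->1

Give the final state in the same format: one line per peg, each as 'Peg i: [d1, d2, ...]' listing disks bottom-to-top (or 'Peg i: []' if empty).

Answer: Peg 0: []
Peg 1: [3]
Peg 2: [1]
Peg 3: [2]

Derivation:
After move 1 (0->2):
Peg 0: [3]
Peg 1: []
Peg 2: [1]
Peg 3: [2]

After move 2 (0->1):
Peg 0: []
Peg 1: [3]
Peg 2: [1]
Peg 3: [2]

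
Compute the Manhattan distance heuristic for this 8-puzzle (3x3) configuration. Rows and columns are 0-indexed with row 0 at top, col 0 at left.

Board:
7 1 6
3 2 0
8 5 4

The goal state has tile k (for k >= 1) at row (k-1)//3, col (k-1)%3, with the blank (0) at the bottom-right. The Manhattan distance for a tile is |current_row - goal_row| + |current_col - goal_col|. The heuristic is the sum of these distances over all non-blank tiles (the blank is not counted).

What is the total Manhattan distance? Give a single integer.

Tile 7: at (0,0), goal (2,0), distance |0-2|+|0-0| = 2
Tile 1: at (0,1), goal (0,0), distance |0-0|+|1-0| = 1
Tile 6: at (0,2), goal (1,2), distance |0-1|+|2-2| = 1
Tile 3: at (1,0), goal (0,2), distance |1-0|+|0-2| = 3
Tile 2: at (1,1), goal (0,1), distance |1-0|+|1-1| = 1
Tile 8: at (2,0), goal (2,1), distance |2-2|+|0-1| = 1
Tile 5: at (2,1), goal (1,1), distance |2-1|+|1-1| = 1
Tile 4: at (2,2), goal (1,0), distance |2-1|+|2-0| = 3
Sum: 2 + 1 + 1 + 3 + 1 + 1 + 1 + 3 = 13

Answer: 13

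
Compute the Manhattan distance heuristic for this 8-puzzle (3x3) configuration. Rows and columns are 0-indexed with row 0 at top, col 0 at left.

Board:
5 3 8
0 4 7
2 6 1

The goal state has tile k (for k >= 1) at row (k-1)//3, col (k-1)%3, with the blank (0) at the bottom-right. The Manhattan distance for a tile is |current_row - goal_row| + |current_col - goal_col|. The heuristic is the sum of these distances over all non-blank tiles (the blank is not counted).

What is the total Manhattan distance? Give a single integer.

Tile 5: at (0,0), goal (1,1), distance |0-1|+|0-1| = 2
Tile 3: at (0,1), goal (0,2), distance |0-0|+|1-2| = 1
Tile 8: at (0,2), goal (2,1), distance |0-2|+|2-1| = 3
Tile 4: at (1,1), goal (1,0), distance |1-1|+|1-0| = 1
Tile 7: at (1,2), goal (2,0), distance |1-2|+|2-0| = 3
Tile 2: at (2,0), goal (0,1), distance |2-0|+|0-1| = 3
Tile 6: at (2,1), goal (1,2), distance |2-1|+|1-2| = 2
Tile 1: at (2,2), goal (0,0), distance |2-0|+|2-0| = 4
Sum: 2 + 1 + 3 + 1 + 3 + 3 + 2 + 4 = 19

Answer: 19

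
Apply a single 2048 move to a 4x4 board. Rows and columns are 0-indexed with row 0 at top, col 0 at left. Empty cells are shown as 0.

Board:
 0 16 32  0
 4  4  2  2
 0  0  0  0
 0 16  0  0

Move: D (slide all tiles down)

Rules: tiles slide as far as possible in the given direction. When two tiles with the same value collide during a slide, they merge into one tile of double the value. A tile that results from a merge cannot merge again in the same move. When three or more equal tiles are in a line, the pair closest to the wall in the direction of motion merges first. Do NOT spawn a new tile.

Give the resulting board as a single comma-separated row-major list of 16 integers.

Answer: 0, 0, 0, 0, 0, 16, 0, 0, 0, 4, 32, 0, 4, 16, 2, 2

Derivation:
Slide down:
col 0: [0, 4, 0, 0] -> [0, 0, 0, 4]
col 1: [16, 4, 0, 16] -> [0, 16, 4, 16]
col 2: [32, 2, 0, 0] -> [0, 0, 32, 2]
col 3: [0, 2, 0, 0] -> [0, 0, 0, 2]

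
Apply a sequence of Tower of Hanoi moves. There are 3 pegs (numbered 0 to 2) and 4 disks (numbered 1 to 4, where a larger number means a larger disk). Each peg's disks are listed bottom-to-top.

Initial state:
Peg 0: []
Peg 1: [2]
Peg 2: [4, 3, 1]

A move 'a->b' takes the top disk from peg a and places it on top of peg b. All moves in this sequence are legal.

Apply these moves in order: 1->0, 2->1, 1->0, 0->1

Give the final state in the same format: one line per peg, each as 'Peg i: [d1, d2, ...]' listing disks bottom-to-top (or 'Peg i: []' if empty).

Answer: Peg 0: [2]
Peg 1: [1]
Peg 2: [4, 3]

Derivation:
After move 1 (1->0):
Peg 0: [2]
Peg 1: []
Peg 2: [4, 3, 1]

After move 2 (2->1):
Peg 0: [2]
Peg 1: [1]
Peg 2: [4, 3]

After move 3 (1->0):
Peg 0: [2, 1]
Peg 1: []
Peg 2: [4, 3]

After move 4 (0->1):
Peg 0: [2]
Peg 1: [1]
Peg 2: [4, 3]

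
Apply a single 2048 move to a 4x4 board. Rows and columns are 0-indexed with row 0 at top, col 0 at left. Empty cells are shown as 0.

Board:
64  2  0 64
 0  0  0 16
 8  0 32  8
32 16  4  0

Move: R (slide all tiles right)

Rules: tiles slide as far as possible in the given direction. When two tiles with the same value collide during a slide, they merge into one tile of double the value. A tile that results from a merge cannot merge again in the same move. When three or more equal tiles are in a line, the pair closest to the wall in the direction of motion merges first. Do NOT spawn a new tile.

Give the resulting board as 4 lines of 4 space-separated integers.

Slide right:
row 0: [64, 2, 0, 64] -> [0, 64, 2, 64]
row 1: [0, 0, 0, 16] -> [0, 0, 0, 16]
row 2: [8, 0, 32, 8] -> [0, 8, 32, 8]
row 3: [32, 16, 4, 0] -> [0, 32, 16, 4]

Answer:  0 64  2 64
 0  0  0 16
 0  8 32  8
 0 32 16  4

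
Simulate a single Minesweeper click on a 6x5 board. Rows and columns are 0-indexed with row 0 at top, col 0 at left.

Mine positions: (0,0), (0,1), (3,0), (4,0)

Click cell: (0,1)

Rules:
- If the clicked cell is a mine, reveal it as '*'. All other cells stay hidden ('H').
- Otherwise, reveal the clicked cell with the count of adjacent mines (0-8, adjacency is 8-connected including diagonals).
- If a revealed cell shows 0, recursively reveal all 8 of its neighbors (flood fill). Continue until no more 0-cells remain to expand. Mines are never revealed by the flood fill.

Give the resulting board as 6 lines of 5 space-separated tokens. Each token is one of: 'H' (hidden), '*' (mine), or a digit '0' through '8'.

H * H H H
H H H H H
H H H H H
H H H H H
H H H H H
H H H H H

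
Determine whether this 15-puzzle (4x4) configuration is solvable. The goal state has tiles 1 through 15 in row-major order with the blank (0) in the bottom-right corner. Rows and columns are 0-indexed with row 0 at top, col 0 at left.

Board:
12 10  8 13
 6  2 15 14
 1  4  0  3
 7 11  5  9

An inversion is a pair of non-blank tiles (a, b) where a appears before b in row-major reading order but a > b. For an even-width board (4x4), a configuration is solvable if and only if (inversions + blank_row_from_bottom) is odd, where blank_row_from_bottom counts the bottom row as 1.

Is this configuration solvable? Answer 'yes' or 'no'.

Answer: yes

Derivation:
Inversions: 61
Blank is in row 2 (0-indexed from top), which is row 2 counting from the bottom (bottom = 1).
61 + 2 = 63, which is odd, so the puzzle is solvable.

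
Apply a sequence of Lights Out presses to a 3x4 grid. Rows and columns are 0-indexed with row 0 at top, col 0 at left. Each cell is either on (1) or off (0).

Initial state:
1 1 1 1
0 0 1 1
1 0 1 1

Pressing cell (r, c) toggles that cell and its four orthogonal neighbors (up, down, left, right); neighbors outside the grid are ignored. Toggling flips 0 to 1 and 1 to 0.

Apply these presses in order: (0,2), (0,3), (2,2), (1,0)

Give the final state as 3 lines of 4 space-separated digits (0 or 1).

Answer: 0 0 1 1
1 1 1 0
0 1 0 0

Derivation:
After press 1 at (0,2):
1 0 0 0
0 0 0 1
1 0 1 1

After press 2 at (0,3):
1 0 1 1
0 0 0 0
1 0 1 1

After press 3 at (2,2):
1 0 1 1
0 0 1 0
1 1 0 0

After press 4 at (1,0):
0 0 1 1
1 1 1 0
0 1 0 0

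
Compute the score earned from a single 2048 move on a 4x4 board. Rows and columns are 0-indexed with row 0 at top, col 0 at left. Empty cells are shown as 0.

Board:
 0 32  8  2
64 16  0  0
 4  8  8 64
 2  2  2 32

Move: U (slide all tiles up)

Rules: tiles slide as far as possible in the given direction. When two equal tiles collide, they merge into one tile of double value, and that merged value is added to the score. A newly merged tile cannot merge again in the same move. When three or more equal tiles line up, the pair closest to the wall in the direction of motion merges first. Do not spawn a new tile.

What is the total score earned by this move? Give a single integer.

Answer: 16

Derivation:
Slide up:
col 0: [0, 64, 4, 2] -> [64, 4, 2, 0]  score +0 (running 0)
col 1: [32, 16, 8, 2] -> [32, 16, 8, 2]  score +0 (running 0)
col 2: [8, 0, 8, 2] -> [16, 2, 0, 0]  score +16 (running 16)
col 3: [2, 0, 64, 32] -> [2, 64, 32, 0]  score +0 (running 16)
Board after move:
64 32 16  2
 4 16  2 64
 2  8  0 32
 0  2  0  0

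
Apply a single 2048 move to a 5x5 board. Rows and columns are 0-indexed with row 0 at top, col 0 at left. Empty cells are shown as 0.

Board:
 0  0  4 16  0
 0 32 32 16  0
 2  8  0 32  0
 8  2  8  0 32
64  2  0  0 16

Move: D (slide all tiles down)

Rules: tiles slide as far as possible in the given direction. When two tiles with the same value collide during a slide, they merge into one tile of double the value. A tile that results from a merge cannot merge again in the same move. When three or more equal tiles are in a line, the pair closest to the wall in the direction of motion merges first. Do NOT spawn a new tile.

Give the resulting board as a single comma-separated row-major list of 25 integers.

Slide down:
col 0: [0, 0, 2, 8, 64] -> [0, 0, 2, 8, 64]
col 1: [0, 32, 8, 2, 2] -> [0, 0, 32, 8, 4]
col 2: [4, 32, 0, 8, 0] -> [0, 0, 4, 32, 8]
col 3: [16, 16, 32, 0, 0] -> [0, 0, 0, 32, 32]
col 4: [0, 0, 0, 32, 16] -> [0, 0, 0, 32, 16]

Answer: 0, 0, 0, 0, 0, 0, 0, 0, 0, 0, 2, 32, 4, 0, 0, 8, 8, 32, 32, 32, 64, 4, 8, 32, 16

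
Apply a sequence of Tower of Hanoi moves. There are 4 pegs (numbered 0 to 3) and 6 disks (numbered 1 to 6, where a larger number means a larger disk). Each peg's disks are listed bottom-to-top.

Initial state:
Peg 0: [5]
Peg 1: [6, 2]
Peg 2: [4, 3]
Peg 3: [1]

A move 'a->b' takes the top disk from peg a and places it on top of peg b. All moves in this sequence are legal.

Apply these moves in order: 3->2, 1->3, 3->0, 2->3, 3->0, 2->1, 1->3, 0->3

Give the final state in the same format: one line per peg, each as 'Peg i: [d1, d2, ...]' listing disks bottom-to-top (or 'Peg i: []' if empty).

Answer: Peg 0: [5, 2]
Peg 1: [6]
Peg 2: [4]
Peg 3: [3, 1]

Derivation:
After move 1 (3->2):
Peg 0: [5]
Peg 1: [6, 2]
Peg 2: [4, 3, 1]
Peg 3: []

After move 2 (1->3):
Peg 0: [5]
Peg 1: [6]
Peg 2: [4, 3, 1]
Peg 3: [2]

After move 3 (3->0):
Peg 0: [5, 2]
Peg 1: [6]
Peg 2: [4, 3, 1]
Peg 3: []

After move 4 (2->3):
Peg 0: [5, 2]
Peg 1: [6]
Peg 2: [4, 3]
Peg 3: [1]

After move 5 (3->0):
Peg 0: [5, 2, 1]
Peg 1: [6]
Peg 2: [4, 3]
Peg 3: []

After move 6 (2->1):
Peg 0: [5, 2, 1]
Peg 1: [6, 3]
Peg 2: [4]
Peg 3: []

After move 7 (1->3):
Peg 0: [5, 2, 1]
Peg 1: [6]
Peg 2: [4]
Peg 3: [3]

After move 8 (0->3):
Peg 0: [5, 2]
Peg 1: [6]
Peg 2: [4]
Peg 3: [3, 1]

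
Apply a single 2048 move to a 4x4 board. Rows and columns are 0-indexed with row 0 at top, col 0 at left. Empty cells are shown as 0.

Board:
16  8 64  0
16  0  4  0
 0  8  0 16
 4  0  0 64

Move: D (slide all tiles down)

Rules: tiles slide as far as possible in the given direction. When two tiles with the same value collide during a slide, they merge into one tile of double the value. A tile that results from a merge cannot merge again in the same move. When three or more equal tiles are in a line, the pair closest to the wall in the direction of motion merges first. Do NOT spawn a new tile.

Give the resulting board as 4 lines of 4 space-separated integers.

Slide down:
col 0: [16, 16, 0, 4] -> [0, 0, 32, 4]
col 1: [8, 0, 8, 0] -> [0, 0, 0, 16]
col 2: [64, 4, 0, 0] -> [0, 0, 64, 4]
col 3: [0, 0, 16, 64] -> [0, 0, 16, 64]

Answer:  0  0  0  0
 0  0  0  0
32  0 64 16
 4 16  4 64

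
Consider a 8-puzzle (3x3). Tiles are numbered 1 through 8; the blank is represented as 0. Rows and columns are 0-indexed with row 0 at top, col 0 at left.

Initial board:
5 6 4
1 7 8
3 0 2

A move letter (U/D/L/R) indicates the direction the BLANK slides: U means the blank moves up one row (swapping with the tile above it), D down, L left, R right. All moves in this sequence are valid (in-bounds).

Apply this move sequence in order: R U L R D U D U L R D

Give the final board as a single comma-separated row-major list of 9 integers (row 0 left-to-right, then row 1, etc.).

Answer: 5, 6, 4, 1, 7, 8, 3, 2, 0

Derivation:
After move 1 (R):
5 6 4
1 7 8
3 2 0

After move 2 (U):
5 6 4
1 7 0
3 2 8

After move 3 (L):
5 6 4
1 0 7
3 2 8

After move 4 (R):
5 6 4
1 7 0
3 2 8

After move 5 (D):
5 6 4
1 7 8
3 2 0

After move 6 (U):
5 6 4
1 7 0
3 2 8

After move 7 (D):
5 6 4
1 7 8
3 2 0

After move 8 (U):
5 6 4
1 7 0
3 2 8

After move 9 (L):
5 6 4
1 0 7
3 2 8

After move 10 (R):
5 6 4
1 7 0
3 2 8

After move 11 (D):
5 6 4
1 7 8
3 2 0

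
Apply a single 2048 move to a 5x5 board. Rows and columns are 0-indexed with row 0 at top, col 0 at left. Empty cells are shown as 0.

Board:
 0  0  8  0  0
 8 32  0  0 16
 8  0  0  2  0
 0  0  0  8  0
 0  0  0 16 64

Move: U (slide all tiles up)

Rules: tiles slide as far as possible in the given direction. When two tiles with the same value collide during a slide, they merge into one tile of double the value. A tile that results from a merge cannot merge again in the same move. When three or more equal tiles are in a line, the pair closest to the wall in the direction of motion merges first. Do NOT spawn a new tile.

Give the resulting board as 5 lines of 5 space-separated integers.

Slide up:
col 0: [0, 8, 8, 0, 0] -> [16, 0, 0, 0, 0]
col 1: [0, 32, 0, 0, 0] -> [32, 0, 0, 0, 0]
col 2: [8, 0, 0, 0, 0] -> [8, 0, 0, 0, 0]
col 3: [0, 0, 2, 8, 16] -> [2, 8, 16, 0, 0]
col 4: [0, 16, 0, 0, 64] -> [16, 64, 0, 0, 0]

Answer: 16 32  8  2 16
 0  0  0  8 64
 0  0  0 16  0
 0  0  0  0  0
 0  0  0  0  0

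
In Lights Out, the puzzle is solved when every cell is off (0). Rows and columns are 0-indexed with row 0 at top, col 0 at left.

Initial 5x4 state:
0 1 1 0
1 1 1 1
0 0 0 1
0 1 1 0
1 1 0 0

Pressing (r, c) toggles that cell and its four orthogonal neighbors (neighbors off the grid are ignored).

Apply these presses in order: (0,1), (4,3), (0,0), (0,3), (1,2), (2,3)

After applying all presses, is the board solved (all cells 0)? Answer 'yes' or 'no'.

Answer: no

Derivation:
After press 1 at (0,1):
1 0 0 0
1 0 1 1
0 0 0 1
0 1 1 0
1 1 0 0

After press 2 at (4,3):
1 0 0 0
1 0 1 1
0 0 0 1
0 1 1 1
1 1 1 1

After press 3 at (0,0):
0 1 0 0
0 0 1 1
0 0 0 1
0 1 1 1
1 1 1 1

After press 4 at (0,3):
0 1 1 1
0 0 1 0
0 0 0 1
0 1 1 1
1 1 1 1

After press 5 at (1,2):
0 1 0 1
0 1 0 1
0 0 1 1
0 1 1 1
1 1 1 1

After press 6 at (2,3):
0 1 0 1
0 1 0 0
0 0 0 0
0 1 1 0
1 1 1 1

Lights still on: 9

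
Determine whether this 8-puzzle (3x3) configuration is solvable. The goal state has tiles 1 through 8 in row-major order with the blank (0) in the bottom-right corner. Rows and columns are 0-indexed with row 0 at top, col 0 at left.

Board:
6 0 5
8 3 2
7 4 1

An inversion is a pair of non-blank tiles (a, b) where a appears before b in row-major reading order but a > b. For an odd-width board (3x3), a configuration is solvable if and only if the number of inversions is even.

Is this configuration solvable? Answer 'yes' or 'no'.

Inversions (pairs i<j in row-major order where tile[i] > tile[j] > 0): 20
20 is even, so the puzzle is solvable.

Answer: yes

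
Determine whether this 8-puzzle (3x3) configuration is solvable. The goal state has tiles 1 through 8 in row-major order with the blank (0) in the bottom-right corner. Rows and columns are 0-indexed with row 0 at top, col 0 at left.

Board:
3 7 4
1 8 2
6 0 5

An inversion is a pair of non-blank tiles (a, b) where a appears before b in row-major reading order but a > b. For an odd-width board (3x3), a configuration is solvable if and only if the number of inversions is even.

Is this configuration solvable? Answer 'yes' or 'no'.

Inversions (pairs i<j in row-major order where tile[i] > tile[j] > 0): 13
13 is odd, so the puzzle is not solvable.

Answer: no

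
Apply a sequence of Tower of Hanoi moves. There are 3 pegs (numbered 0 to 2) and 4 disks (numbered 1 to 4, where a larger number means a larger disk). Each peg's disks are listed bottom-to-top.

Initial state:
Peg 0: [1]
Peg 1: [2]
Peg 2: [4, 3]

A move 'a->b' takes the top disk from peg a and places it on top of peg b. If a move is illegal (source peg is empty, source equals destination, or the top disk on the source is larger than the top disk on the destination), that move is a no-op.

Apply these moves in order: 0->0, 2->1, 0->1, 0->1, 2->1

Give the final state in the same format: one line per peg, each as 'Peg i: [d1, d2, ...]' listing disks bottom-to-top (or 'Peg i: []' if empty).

After move 1 (0->0):
Peg 0: [1]
Peg 1: [2]
Peg 2: [4, 3]

After move 2 (2->1):
Peg 0: [1]
Peg 1: [2]
Peg 2: [4, 3]

After move 3 (0->1):
Peg 0: []
Peg 1: [2, 1]
Peg 2: [4, 3]

After move 4 (0->1):
Peg 0: []
Peg 1: [2, 1]
Peg 2: [4, 3]

After move 5 (2->1):
Peg 0: []
Peg 1: [2, 1]
Peg 2: [4, 3]

Answer: Peg 0: []
Peg 1: [2, 1]
Peg 2: [4, 3]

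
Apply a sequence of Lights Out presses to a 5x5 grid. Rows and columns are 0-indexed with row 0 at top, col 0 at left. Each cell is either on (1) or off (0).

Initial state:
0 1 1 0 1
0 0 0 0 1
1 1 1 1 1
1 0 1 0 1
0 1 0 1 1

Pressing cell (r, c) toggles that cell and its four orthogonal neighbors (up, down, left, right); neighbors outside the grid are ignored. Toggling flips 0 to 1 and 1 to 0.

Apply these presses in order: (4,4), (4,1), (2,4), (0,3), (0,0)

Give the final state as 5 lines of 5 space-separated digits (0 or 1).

Answer: 1 0 0 1 0
1 0 0 1 0
1 1 1 0 0
1 1 1 0 1
1 0 1 0 0

Derivation:
After press 1 at (4,4):
0 1 1 0 1
0 0 0 0 1
1 1 1 1 1
1 0 1 0 0
0 1 0 0 0

After press 2 at (4,1):
0 1 1 0 1
0 0 0 0 1
1 1 1 1 1
1 1 1 0 0
1 0 1 0 0

After press 3 at (2,4):
0 1 1 0 1
0 0 0 0 0
1 1 1 0 0
1 1 1 0 1
1 0 1 0 0

After press 4 at (0,3):
0 1 0 1 0
0 0 0 1 0
1 1 1 0 0
1 1 1 0 1
1 0 1 0 0

After press 5 at (0,0):
1 0 0 1 0
1 0 0 1 0
1 1 1 0 0
1 1 1 0 1
1 0 1 0 0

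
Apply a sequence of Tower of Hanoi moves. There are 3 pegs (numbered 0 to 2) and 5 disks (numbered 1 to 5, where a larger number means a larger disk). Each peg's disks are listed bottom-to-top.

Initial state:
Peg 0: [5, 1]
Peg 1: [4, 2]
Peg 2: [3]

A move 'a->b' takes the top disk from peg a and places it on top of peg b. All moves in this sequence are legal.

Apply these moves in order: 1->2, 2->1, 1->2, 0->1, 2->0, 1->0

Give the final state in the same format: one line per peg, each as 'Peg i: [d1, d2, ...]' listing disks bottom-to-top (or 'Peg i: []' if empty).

After move 1 (1->2):
Peg 0: [5, 1]
Peg 1: [4]
Peg 2: [3, 2]

After move 2 (2->1):
Peg 0: [5, 1]
Peg 1: [4, 2]
Peg 2: [3]

After move 3 (1->2):
Peg 0: [5, 1]
Peg 1: [4]
Peg 2: [3, 2]

After move 4 (0->1):
Peg 0: [5]
Peg 1: [4, 1]
Peg 2: [3, 2]

After move 5 (2->0):
Peg 0: [5, 2]
Peg 1: [4, 1]
Peg 2: [3]

After move 6 (1->0):
Peg 0: [5, 2, 1]
Peg 1: [4]
Peg 2: [3]

Answer: Peg 0: [5, 2, 1]
Peg 1: [4]
Peg 2: [3]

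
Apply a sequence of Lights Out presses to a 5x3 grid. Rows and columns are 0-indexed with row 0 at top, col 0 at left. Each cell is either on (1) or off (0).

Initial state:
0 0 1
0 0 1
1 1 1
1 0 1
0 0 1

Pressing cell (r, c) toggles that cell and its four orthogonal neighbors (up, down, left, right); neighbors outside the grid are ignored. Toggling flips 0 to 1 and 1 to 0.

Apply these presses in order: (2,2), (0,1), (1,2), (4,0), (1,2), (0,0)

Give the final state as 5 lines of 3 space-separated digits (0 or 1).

After press 1 at (2,2):
0 0 1
0 0 0
1 0 0
1 0 0
0 0 1

After press 2 at (0,1):
1 1 0
0 1 0
1 0 0
1 0 0
0 0 1

After press 3 at (1,2):
1 1 1
0 0 1
1 0 1
1 0 0
0 0 1

After press 4 at (4,0):
1 1 1
0 0 1
1 0 1
0 0 0
1 1 1

After press 5 at (1,2):
1 1 0
0 1 0
1 0 0
0 0 0
1 1 1

After press 6 at (0,0):
0 0 0
1 1 0
1 0 0
0 0 0
1 1 1

Answer: 0 0 0
1 1 0
1 0 0
0 0 0
1 1 1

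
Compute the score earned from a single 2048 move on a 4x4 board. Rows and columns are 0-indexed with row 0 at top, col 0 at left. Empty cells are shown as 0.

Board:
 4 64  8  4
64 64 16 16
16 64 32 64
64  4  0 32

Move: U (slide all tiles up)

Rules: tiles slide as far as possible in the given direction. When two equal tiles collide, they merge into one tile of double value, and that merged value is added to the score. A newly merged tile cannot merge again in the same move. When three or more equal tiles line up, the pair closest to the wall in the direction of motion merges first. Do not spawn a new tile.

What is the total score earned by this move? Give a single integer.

Slide up:
col 0: [4, 64, 16, 64] -> [4, 64, 16, 64]  score +0 (running 0)
col 1: [64, 64, 64, 4] -> [128, 64, 4, 0]  score +128 (running 128)
col 2: [8, 16, 32, 0] -> [8, 16, 32, 0]  score +0 (running 128)
col 3: [4, 16, 64, 32] -> [4, 16, 64, 32]  score +0 (running 128)
Board after move:
  4 128   8   4
 64  64  16  16
 16   4  32  64
 64   0   0  32

Answer: 128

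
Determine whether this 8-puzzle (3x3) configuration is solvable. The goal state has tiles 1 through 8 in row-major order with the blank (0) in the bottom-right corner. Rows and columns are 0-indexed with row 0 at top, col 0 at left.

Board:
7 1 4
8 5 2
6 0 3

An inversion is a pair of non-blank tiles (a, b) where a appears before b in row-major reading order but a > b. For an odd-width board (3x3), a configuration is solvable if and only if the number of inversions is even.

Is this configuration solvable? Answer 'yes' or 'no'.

Inversions (pairs i<j in row-major order where tile[i] > tile[j] > 0): 15
15 is odd, so the puzzle is not solvable.

Answer: no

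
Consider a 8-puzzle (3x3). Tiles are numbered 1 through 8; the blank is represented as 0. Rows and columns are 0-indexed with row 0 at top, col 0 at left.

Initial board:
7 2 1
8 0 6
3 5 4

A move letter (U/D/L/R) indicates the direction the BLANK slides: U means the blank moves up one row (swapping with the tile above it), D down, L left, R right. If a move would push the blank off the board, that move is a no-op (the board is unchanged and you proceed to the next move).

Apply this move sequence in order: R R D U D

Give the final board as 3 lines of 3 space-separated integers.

Answer: 7 2 1
8 6 4
3 5 0

Derivation:
After move 1 (R):
7 2 1
8 6 0
3 5 4

After move 2 (R):
7 2 1
8 6 0
3 5 4

After move 3 (D):
7 2 1
8 6 4
3 5 0

After move 4 (U):
7 2 1
8 6 0
3 5 4

After move 5 (D):
7 2 1
8 6 4
3 5 0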